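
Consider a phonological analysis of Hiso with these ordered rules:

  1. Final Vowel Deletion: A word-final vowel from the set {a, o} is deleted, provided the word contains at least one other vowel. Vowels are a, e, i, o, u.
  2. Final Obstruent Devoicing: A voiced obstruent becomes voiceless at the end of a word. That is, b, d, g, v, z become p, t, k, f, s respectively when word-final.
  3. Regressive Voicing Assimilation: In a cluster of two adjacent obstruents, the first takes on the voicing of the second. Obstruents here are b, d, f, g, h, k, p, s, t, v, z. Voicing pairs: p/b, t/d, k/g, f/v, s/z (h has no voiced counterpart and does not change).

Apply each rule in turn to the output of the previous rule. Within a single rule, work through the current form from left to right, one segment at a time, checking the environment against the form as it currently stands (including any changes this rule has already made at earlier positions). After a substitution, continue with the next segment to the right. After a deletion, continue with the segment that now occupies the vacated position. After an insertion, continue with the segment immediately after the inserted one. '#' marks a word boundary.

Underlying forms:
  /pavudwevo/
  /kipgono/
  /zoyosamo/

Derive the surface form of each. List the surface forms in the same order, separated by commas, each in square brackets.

[pavudwef], [kibgon], [zoyosam]

/pavudwevo/:
  1 Final Vowel Deletion: [pavudwevo] → [pavudwev]
  2 Final Obstruent Devoicing: [pavudwev] → [pavudwef]
  3 Regressive Voicing Assimilation: no change — [pavudwef]
/kipgono/:
  1 Final Vowel Deletion: [kipgono] → [kipgon]
  2 Final Obstruent Devoicing: no change — [kipgon]
  3 Regressive Voicing Assimilation: [kipgon] → [kibgon]
/zoyosamo/:
  1 Final Vowel Deletion: [zoyosamo] → [zoyosam]
  2 Final Obstruent Devoicing: no change — [zoyosam]
  3 Regressive Voicing Assimilation: no change — [zoyosam]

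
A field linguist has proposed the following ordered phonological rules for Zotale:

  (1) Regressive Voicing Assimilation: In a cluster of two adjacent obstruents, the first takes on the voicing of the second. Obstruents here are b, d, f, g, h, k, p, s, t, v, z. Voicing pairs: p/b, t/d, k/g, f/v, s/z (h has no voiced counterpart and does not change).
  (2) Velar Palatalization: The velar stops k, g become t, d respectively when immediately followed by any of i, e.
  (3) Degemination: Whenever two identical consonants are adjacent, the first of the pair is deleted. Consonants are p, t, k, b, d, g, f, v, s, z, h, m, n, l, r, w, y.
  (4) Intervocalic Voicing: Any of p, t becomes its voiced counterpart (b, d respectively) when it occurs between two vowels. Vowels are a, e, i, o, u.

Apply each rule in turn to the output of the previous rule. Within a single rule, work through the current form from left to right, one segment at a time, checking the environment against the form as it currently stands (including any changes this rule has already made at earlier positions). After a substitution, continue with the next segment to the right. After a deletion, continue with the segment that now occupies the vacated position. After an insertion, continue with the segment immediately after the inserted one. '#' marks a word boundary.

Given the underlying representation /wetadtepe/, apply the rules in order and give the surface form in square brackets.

(1) Regressive Voicing Assimilation: [wetadtepe] → [wetattepe]
(2) Velar Palatalization: no change — [wetattepe]
(3) Degemination: [wetattepe] → [wetatepe]
(4) Intervocalic Voicing: [wetatepe] → [wedadebe]

[wedadebe]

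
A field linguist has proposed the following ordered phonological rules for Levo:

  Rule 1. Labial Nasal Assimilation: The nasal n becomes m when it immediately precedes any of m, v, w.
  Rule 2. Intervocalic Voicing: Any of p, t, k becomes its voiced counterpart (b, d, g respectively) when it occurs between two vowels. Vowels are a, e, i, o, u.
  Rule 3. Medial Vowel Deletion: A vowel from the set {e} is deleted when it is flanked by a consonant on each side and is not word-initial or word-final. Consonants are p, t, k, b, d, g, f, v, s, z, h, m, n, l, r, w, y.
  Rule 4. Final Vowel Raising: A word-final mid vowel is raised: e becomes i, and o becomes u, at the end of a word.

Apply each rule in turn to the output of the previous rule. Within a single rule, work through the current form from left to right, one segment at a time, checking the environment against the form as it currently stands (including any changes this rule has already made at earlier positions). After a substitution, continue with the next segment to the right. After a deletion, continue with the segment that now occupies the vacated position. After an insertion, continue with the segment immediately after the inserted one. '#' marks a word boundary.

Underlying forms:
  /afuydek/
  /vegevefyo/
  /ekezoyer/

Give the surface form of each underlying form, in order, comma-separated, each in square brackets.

[afuydk], [vgvfyu], [egzoyr]

/afuydek/:
  Rule 1 Labial Nasal Assimilation: no change — [afuydek]
  Rule 2 Intervocalic Voicing: no change — [afuydek]
  Rule 3 Medial Vowel Deletion: [afuydek] → [afuydk]
  Rule 4 Final Vowel Raising: no change — [afuydk]
/vegevefyo/:
  Rule 1 Labial Nasal Assimilation: no change — [vegevefyo]
  Rule 2 Intervocalic Voicing: no change — [vegevefyo]
  Rule 3 Medial Vowel Deletion: [vegevefyo] → [vgvfyo]
  Rule 4 Final Vowel Raising: [vgvfyo] → [vgvfyu]
/ekezoyer/:
  Rule 1 Labial Nasal Assimilation: no change — [ekezoyer]
  Rule 2 Intervocalic Voicing: [ekezoyer] → [egezoyer]
  Rule 3 Medial Vowel Deletion: [egezoyer] → [egzoyr]
  Rule 4 Final Vowel Raising: no change — [egzoyr]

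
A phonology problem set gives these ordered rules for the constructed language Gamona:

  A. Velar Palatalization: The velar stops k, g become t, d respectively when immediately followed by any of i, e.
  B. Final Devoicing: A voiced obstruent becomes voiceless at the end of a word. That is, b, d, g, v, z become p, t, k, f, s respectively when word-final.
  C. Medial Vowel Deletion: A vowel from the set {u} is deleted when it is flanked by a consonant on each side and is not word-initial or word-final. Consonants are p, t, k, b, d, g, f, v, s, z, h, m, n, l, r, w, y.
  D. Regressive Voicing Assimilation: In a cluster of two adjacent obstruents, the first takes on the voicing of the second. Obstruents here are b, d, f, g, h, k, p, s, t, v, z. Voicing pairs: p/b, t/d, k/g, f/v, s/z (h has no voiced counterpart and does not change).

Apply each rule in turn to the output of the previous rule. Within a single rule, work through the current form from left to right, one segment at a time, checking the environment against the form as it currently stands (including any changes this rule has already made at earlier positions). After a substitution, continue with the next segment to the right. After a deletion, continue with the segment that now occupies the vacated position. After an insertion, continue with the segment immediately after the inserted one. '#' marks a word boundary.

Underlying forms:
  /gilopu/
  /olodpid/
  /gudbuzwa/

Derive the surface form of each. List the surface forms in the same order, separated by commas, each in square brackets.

[dilopu], [olotpit], [gdbzwa]

/gilopu/:
  A Velar Palatalization: [gilopu] → [dilopu]
  B Final Devoicing: no change — [dilopu]
  C Medial Vowel Deletion: no change — [dilopu]
  D Regressive Voicing Assimilation: no change — [dilopu]
/olodpid/:
  A Velar Palatalization: no change — [olodpid]
  B Final Devoicing: [olodpid] → [olodpit]
  C Medial Vowel Deletion: no change — [olodpit]
  D Regressive Voicing Assimilation: [olodpit] → [olotpit]
/gudbuzwa/:
  A Velar Palatalization: no change — [gudbuzwa]
  B Final Devoicing: no change — [gudbuzwa]
  C Medial Vowel Deletion: [gudbuzwa] → [gdbzwa]
  D Regressive Voicing Assimilation: no change — [gdbzwa]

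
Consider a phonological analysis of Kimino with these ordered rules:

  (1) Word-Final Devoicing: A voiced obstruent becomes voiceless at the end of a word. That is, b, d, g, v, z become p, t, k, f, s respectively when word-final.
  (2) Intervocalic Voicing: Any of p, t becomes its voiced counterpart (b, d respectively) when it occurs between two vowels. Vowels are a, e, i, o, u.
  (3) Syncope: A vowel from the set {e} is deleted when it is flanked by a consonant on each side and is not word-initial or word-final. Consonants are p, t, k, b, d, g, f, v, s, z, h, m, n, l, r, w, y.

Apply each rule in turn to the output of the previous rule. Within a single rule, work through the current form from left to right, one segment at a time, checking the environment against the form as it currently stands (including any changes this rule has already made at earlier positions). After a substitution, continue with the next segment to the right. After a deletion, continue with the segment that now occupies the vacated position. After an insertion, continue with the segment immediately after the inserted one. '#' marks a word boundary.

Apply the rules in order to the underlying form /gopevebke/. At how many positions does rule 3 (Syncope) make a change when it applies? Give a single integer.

(1) Word-Final Devoicing: no change — [gopevebke]
(2) Intervocalic Voicing: [gopevebke] → [gobevebke]
(3) Syncope: [gobevebke] → [gobvbke]
Rule 3 changed 2 position(s).

2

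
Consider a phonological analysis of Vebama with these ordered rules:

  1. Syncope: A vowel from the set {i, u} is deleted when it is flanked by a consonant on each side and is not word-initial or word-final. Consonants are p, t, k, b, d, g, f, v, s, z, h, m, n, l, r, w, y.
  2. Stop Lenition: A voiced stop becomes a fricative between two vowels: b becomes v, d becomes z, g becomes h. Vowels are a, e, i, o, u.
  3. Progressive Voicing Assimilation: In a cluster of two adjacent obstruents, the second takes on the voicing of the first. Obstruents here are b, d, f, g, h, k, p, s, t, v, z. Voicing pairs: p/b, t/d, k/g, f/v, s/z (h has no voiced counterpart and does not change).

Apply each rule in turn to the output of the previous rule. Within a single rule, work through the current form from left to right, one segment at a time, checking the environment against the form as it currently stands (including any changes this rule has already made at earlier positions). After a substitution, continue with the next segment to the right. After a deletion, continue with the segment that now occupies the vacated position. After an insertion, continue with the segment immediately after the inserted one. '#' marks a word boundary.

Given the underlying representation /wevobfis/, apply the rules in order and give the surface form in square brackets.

[wevobvz]

1 Syncope: [wevobfis] → [wevobfs]
2 Stop Lenition: no change — [wevobfs]
3 Progressive Voicing Assimilation: [wevobfs] → [wevobvz]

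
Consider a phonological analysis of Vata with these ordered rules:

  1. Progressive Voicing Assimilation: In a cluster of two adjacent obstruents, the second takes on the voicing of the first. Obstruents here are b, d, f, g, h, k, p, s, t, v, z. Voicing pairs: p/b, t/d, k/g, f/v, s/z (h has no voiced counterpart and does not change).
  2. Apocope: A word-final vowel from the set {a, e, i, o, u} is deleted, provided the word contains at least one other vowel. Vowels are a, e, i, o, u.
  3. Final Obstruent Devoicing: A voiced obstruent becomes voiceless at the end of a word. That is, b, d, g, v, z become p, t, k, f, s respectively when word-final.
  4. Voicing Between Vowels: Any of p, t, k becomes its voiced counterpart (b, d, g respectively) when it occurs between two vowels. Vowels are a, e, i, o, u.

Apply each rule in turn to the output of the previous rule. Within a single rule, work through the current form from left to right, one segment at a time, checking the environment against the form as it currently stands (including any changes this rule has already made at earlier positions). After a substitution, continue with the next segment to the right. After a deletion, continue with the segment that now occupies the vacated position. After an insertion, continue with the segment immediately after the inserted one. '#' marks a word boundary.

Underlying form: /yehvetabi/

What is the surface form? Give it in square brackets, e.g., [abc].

1 Progressive Voicing Assimilation: [yehvetabi] → [yehfetabi]
2 Apocope: [yehfetabi] → [yehfetab]
3 Final Obstruent Devoicing: [yehfetab] → [yehfetap]
4 Voicing Between Vowels: [yehfetap] → [yehfedap]

[yehfedap]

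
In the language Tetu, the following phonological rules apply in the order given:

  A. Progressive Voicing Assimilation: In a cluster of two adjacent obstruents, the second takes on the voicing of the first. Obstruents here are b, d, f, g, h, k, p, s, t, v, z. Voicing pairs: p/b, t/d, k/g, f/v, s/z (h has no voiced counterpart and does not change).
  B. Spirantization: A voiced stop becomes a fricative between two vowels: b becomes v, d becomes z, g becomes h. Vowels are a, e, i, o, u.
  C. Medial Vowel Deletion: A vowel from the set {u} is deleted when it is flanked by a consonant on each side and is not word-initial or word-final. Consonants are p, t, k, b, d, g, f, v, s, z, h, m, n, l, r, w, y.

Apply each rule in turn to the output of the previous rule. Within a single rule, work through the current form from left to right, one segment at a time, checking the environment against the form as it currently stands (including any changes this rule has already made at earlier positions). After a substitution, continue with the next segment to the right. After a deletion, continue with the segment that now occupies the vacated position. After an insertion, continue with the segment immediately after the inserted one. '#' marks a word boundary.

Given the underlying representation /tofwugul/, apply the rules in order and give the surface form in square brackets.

[tofwhl]

A Progressive Voicing Assimilation: no change — [tofwugul]
B Spirantization: [tofwugul] → [tofwuhul]
C Medial Vowel Deletion: [tofwuhul] → [tofwhl]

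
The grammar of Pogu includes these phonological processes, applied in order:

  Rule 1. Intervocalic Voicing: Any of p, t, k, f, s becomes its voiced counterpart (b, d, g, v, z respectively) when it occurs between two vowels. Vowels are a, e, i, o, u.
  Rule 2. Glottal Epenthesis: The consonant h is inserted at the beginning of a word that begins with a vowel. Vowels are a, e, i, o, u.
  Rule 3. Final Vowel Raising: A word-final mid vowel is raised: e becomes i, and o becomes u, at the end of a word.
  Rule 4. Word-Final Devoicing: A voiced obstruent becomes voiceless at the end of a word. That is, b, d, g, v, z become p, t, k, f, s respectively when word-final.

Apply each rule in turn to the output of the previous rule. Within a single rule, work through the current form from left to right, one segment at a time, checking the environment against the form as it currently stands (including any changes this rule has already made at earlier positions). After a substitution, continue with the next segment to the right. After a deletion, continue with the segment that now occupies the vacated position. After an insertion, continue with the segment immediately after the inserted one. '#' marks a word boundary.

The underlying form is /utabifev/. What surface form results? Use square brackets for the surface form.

[hudabivef]

Rule 1 Intervocalic Voicing: [utabifev] → [udabivev]
Rule 2 Glottal Epenthesis: [udabivev] → [hudabivev]
Rule 3 Final Vowel Raising: no change — [hudabivev]
Rule 4 Word-Final Devoicing: [hudabivev] → [hudabivef]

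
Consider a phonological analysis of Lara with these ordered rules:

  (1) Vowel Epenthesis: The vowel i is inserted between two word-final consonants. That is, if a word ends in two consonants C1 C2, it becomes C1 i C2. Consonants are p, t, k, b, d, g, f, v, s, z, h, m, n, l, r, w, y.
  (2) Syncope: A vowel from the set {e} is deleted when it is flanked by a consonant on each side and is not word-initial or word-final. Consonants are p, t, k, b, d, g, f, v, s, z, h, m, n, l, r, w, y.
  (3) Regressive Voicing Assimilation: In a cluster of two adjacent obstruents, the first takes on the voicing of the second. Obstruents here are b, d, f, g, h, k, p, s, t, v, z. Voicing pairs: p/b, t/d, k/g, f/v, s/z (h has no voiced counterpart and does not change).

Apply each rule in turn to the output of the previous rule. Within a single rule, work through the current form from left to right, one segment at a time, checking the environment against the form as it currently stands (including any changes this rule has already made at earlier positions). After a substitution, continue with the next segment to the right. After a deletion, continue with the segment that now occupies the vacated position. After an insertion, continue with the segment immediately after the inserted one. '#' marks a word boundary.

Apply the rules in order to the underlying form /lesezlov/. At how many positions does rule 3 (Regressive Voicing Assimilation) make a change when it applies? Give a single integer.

1

(1) Vowel Epenthesis: no change — [lesezlov]
(2) Syncope: [lesezlov] → [lszlov]
(3) Regressive Voicing Assimilation: [lszlov] → [lzzlov]
Rule 3 changed 1 position(s).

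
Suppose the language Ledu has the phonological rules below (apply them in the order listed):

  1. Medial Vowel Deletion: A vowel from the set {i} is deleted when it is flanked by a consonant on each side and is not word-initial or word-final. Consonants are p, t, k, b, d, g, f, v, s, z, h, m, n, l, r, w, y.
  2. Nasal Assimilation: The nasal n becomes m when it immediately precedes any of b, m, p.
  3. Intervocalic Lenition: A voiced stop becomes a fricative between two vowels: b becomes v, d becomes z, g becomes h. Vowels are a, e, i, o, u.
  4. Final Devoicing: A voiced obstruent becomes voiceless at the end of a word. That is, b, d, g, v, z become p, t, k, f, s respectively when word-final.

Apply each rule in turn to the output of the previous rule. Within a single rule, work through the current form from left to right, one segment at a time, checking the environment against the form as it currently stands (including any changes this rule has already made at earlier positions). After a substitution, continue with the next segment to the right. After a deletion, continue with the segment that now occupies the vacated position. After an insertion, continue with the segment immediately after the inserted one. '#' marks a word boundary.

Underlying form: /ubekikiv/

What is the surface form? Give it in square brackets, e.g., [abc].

1 Medial Vowel Deletion: [ubekikiv] → [ubekkv]
2 Nasal Assimilation: no change — [ubekkv]
3 Intervocalic Lenition: [ubekkv] → [uvekkv]
4 Final Devoicing: [uvekkv] → [uvekkf]

[uvekkf]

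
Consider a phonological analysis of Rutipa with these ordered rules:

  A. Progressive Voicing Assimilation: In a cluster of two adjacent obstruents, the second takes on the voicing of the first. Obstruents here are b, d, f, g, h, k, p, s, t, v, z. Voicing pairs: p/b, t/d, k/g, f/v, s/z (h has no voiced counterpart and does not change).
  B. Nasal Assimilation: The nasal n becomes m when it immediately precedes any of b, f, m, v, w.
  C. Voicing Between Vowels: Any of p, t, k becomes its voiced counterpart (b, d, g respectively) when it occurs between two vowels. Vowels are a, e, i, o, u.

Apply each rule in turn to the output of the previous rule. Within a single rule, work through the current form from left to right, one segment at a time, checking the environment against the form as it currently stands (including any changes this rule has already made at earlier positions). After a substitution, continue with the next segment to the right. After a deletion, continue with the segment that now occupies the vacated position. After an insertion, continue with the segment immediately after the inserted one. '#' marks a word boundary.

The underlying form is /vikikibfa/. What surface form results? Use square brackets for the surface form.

A Progressive Voicing Assimilation: [vikikibfa] → [vikikibva]
B Nasal Assimilation: no change — [vikikibva]
C Voicing Between Vowels: [vikikibva] → [vigigibva]

[vigigibva]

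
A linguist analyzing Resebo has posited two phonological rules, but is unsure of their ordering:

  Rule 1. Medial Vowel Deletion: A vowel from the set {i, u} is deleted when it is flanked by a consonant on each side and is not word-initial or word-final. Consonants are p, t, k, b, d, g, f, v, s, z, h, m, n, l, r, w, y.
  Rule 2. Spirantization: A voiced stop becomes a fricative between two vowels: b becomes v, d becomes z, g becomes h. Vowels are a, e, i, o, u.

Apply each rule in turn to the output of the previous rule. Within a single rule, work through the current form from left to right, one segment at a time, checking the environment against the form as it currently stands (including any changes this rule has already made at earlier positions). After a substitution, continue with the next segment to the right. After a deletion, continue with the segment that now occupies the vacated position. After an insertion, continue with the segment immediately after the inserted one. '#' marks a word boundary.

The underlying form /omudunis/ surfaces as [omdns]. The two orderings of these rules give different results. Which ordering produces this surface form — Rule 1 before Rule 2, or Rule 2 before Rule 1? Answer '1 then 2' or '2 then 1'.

Order 1 then 2:
  1 Medial Vowel Deletion: [omudunis] → [omdns]
  2 Spirantization: no change — [omdns]
  result: [omdns]
Order 2 then 1:
  2 Spirantization: [omudunis] → [omuzunis]
  1 Medial Vowel Deletion: [omuzunis] → [omzns]
  result: [omzns]

1 then 2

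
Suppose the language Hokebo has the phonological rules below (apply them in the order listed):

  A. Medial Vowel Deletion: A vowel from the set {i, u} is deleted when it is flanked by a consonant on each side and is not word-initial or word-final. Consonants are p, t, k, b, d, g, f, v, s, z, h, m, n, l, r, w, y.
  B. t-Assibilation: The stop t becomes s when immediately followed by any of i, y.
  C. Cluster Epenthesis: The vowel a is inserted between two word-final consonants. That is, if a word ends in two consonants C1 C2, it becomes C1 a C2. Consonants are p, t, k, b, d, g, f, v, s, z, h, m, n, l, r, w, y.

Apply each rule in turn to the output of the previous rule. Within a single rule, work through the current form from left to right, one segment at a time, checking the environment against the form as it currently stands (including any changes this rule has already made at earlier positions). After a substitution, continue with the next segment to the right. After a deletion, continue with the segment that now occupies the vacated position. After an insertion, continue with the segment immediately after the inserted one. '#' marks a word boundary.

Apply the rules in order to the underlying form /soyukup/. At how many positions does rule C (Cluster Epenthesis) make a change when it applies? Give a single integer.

A Medial Vowel Deletion: [soyukup] → [soykp]
B t-Assibilation: no change — [soykp]
C Cluster Epenthesis: [soykp] → [soykap]
Rule C changed 1 position(s).

1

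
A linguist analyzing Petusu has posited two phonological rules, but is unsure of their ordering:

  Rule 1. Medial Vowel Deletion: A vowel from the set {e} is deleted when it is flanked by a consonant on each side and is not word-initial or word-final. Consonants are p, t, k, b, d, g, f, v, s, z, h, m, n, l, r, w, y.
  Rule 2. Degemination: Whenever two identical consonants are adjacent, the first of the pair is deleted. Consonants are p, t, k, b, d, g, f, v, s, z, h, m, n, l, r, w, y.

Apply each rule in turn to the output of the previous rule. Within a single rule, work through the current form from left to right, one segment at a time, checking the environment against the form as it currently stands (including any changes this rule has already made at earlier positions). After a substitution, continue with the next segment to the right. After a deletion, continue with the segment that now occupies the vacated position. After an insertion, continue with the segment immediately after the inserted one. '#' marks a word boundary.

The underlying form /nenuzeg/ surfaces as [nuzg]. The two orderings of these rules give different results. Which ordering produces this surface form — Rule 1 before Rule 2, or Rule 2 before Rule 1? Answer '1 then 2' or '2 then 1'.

Order 1 then 2:
  1 Medial Vowel Deletion: [nenuzeg] → [nnuzg]
  2 Degemination: [nnuzg] → [nuzg]
  result: [nuzg]
Order 2 then 1:
  2 Degemination: no change — [nenuzeg]
  1 Medial Vowel Deletion: [nenuzeg] → [nnuzg]
  result: [nnuzg]

1 then 2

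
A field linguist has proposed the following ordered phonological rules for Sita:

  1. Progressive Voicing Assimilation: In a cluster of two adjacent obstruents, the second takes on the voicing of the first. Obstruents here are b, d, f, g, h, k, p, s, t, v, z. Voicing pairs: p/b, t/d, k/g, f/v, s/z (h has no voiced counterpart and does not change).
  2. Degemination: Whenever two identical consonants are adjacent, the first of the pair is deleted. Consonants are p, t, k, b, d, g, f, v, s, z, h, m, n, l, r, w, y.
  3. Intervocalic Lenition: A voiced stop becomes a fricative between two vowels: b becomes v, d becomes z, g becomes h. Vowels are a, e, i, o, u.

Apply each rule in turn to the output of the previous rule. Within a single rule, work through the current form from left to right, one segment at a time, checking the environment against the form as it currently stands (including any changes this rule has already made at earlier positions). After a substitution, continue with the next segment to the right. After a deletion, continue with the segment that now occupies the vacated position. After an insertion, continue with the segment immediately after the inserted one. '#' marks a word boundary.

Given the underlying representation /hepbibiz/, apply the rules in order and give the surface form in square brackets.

[hepiviz]

1 Progressive Voicing Assimilation: [hepbibiz] → [heppibiz]
2 Degemination: [heppibiz] → [hepibiz]
3 Intervocalic Lenition: [hepibiz] → [hepiviz]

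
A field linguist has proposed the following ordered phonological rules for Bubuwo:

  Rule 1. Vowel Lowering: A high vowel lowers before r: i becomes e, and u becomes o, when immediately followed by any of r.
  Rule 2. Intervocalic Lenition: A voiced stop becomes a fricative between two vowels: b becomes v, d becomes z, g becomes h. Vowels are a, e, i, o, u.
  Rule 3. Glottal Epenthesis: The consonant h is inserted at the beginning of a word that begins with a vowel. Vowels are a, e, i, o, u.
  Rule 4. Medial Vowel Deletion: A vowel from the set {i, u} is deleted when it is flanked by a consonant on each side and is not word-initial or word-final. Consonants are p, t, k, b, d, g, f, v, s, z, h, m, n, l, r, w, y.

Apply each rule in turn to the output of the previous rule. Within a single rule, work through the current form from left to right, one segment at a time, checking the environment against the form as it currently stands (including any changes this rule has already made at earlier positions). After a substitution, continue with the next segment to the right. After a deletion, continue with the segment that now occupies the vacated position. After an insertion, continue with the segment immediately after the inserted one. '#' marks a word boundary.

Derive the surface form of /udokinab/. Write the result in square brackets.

[hzoknab]

Rule 1 Vowel Lowering: no change — [udokinab]
Rule 2 Intervocalic Lenition: [udokinab] → [uzokinab]
Rule 3 Glottal Epenthesis: [uzokinab] → [huzokinab]
Rule 4 Medial Vowel Deletion: [huzokinab] → [hzoknab]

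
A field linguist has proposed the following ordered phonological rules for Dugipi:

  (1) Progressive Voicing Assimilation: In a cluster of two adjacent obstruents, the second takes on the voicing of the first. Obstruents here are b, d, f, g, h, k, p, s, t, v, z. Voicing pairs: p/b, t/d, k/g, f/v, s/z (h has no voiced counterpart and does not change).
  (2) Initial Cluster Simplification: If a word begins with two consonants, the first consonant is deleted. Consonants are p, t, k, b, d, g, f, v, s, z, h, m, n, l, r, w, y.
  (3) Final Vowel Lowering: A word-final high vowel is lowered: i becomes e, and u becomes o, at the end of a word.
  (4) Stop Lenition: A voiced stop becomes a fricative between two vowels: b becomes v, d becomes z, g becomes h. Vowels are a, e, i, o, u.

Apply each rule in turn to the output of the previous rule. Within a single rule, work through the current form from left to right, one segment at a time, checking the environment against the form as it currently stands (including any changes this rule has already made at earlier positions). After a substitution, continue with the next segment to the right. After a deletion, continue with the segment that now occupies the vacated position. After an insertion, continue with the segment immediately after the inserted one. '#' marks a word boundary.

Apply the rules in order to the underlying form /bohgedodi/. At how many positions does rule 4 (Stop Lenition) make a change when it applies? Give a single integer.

(1) Progressive Voicing Assimilation: [bohgedodi] → [bohkedodi]
(2) Initial Cluster Simplification: no change — [bohkedodi]
(3) Final Vowel Lowering: [bohkedodi] → [bohkedode]
(4) Stop Lenition: [bohkedode] → [bohkezoze]
Rule 4 changed 2 position(s).

2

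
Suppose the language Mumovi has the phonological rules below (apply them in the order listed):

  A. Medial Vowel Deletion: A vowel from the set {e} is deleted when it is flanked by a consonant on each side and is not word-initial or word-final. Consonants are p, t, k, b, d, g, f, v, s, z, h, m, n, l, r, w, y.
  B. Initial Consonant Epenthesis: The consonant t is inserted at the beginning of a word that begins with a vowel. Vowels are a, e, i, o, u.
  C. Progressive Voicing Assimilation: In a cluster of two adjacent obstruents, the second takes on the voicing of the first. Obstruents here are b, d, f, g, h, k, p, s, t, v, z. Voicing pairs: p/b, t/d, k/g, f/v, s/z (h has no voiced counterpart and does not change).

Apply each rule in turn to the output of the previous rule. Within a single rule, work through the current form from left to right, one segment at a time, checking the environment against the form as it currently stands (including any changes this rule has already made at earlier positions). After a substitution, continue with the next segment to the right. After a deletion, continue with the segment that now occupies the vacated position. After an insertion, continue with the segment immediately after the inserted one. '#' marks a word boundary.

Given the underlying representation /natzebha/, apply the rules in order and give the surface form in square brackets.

A Medial Vowel Deletion: [natzebha] → [natzbha]
B Initial Consonant Epenthesis: no change — [natzbha]
C Progressive Voicing Assimilation: [natzbha] → [natspha]

[natspha]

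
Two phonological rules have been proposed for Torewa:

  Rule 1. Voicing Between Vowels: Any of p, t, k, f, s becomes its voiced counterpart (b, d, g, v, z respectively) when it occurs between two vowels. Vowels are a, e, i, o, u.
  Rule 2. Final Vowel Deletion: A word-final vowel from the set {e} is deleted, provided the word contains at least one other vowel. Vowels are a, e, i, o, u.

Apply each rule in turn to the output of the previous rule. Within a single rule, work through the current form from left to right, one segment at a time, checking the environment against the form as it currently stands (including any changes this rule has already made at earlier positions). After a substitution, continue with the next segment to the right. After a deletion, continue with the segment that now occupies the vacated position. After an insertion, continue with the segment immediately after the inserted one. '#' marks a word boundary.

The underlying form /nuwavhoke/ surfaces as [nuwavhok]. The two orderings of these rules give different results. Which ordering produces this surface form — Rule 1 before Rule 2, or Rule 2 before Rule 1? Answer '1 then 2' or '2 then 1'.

Order 1 then 2:
  1 Voicing Between Vowels: [nuwavhoke] → [nuwavhoge]
  2 Final Vowel Deletion: [nuwavhoge] → [nuwavhog]
  result: [nuwavhog]
Order 2 then 1:
  2 Final Vowel Deletion: [nuwavhoke] → [nuwavhok]
  1 Voicing Between Vowels: no change — [nuwavhok]
  result: [nuwavhok]

2 then 1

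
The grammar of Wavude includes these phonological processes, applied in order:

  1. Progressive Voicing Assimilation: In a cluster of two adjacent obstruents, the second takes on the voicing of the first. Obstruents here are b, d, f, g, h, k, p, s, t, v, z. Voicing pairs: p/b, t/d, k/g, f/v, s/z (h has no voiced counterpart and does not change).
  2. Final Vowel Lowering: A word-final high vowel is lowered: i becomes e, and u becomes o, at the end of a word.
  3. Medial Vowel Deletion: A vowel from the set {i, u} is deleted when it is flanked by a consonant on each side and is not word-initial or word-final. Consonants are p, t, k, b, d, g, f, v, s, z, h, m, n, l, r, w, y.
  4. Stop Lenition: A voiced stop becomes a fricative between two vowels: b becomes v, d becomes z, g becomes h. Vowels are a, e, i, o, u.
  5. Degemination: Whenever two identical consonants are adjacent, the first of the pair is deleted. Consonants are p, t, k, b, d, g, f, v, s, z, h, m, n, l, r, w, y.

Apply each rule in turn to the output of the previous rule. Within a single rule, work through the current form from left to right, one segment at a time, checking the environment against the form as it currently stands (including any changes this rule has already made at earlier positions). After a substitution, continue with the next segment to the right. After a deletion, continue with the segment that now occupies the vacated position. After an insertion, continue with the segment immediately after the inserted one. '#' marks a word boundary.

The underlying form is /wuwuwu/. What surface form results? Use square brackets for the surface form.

1 Progressive Voicing Assimilation: no change — [wuwuwu]
2 Final Vowel Lowering: [wuwuwu] → [wuwuwo]
3 Medial Vowel Deletion: [wuwuwo] → [wwwo]
4 Stop Lenition: no change — [wwwo]
5 Degemination: [wwwo] → [wo]

[wo]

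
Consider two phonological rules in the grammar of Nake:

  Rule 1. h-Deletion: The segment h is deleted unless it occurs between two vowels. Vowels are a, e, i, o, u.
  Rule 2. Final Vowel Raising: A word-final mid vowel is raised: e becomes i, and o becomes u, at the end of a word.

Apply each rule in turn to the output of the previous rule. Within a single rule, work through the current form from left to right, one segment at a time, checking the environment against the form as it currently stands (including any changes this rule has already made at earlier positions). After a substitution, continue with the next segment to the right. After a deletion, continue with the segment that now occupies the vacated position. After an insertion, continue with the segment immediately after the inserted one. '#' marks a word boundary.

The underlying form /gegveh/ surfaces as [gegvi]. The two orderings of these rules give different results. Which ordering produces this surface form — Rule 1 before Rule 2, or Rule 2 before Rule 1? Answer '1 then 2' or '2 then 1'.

Order 1 then 2:
  1 h-Deletion: [gegveh] → [gegve]
  2 Final Vowel Raising: [gegve] → [gegvi]
  result: [gegvi]
Order 2 then 1:
  2 Final Vowel Raising: no change — [gegveh]
  1 h-Deletion: [gegveh] → [gegve]
  result: [gegve]

1 then 2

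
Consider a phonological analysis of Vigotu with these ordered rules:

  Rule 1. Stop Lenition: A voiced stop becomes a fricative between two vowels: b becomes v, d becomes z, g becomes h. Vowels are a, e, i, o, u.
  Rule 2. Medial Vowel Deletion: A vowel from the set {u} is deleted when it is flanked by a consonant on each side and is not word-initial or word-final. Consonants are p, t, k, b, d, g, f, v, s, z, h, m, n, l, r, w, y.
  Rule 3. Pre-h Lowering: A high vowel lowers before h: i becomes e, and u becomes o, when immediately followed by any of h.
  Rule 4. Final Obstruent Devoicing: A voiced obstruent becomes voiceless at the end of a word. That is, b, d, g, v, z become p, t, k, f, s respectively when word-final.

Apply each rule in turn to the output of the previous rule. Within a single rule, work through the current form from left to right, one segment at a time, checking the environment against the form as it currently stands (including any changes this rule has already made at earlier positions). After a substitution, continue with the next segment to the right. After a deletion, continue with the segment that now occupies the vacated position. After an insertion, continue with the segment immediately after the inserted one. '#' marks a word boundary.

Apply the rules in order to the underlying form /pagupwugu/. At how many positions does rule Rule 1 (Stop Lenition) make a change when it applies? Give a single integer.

Rule 1 Stop Lenition: [pagupwugu] → [pahupwuhu]
Rule 2 Medial Vowel Deletion: [pahupwuhu] → [pahpwhu]
Rule 3 Pre-h Lowering: no change — [pahpwhu]
Rule 4 Final Obstruent Devoicing: no change — [pahpwhu]
Rule Rule 1 changed 2 position(s).

2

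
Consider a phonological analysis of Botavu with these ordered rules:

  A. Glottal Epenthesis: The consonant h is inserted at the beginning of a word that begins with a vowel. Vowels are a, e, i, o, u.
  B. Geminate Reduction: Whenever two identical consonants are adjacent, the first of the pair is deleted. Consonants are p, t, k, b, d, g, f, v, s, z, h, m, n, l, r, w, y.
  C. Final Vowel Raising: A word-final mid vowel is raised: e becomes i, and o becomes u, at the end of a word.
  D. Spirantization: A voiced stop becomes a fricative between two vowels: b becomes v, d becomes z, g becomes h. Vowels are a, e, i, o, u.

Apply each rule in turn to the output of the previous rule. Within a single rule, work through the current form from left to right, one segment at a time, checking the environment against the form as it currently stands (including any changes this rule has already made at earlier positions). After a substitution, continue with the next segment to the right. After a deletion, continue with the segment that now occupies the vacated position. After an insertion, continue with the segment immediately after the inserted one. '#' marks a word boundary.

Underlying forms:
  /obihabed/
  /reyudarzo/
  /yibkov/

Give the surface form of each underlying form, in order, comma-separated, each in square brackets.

/obihabed/:
  A Glottal Epenthesis: [obihabed] → [hobihabed]
  B Geminate Reduction: no change — [hobihabed]
  C Final Vowel Raising: no change — [hobihabed]
  D Spirantization: [hobihabed] → [hovihaved]
/reyudarzo/:
  A Glottal Epenthesis: no change — [reyudarzo]
  B Geminate Reduction: no change — [reyudarzo]
  C Final Vowel Raising: [reyudarzo] → [reyudarzu]
  D Spirantization: [reyudarzu] → [reyuzarzu]
/yibkov/:
  A Glottal Epenthesis: no change — [yibkov]
  B Geminate Reduction: no change — [yibkov]
  C Final Vowel Raising: no change — [yibkov]
  D Spirantization: no change — [yibkov]

[hovihaved], [reyuzarzu], [yibkov]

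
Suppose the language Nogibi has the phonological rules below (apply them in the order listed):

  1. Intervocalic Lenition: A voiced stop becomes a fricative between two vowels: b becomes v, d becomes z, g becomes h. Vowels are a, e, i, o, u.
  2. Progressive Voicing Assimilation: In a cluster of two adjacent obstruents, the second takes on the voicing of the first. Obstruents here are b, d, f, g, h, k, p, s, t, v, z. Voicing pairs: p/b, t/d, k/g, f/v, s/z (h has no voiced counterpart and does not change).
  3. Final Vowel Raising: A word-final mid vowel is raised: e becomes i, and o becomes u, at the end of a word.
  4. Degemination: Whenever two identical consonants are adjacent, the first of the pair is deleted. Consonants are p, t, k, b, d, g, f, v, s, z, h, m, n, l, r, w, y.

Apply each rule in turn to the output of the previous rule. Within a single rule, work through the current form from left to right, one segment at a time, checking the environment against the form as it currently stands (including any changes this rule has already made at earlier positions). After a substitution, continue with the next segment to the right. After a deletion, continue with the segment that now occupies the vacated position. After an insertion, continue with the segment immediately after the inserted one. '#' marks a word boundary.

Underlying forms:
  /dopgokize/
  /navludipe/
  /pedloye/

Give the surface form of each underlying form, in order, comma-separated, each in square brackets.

/dopgokize/:
  1 Intervocalic Lenition: no change — [dopgokize]
  2 Progressive Voicing Assimilation: [dopgokize] → [dopkokize]
  3 Final Vowel Raising: [dopkokize] → [dopkokizi]
  4 Degemination: no change — [dopkokizi]
/navludipe/:
  1 Intervocalic Lenition: [navludipe] → [navluzipe]
  2 Progressive Voicing Assimilation: no change — [navluzipe]
  3 Final Vowel Raising: [navluzipe] → [navluzipi]
  4 Degemination: no change — [navluzipi]
/pedloye/:
  1 Intervocalic Lenition: no change — [pedloye]
  2 Progressive Voicing Assimilation: no change — [pedloye]
  3 Final Vowel Raising: [pedloye] → [pedloyi]
  4 Degemination: no change — [pedloyi]

[dopkokizi], [navluzipi], [pedloyi]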